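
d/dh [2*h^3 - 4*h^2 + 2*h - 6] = 6*h^2 - 8*h + 2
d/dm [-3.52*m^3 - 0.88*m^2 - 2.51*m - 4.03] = -10.56*m^2 - 1.76*m - 2.51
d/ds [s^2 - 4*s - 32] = 2*s - 4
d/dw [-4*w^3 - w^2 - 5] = 2*w*(-6*w - 1)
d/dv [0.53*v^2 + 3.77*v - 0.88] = 1.06*v + 3.77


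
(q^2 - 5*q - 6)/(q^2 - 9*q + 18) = (q + 1)/(q - 3)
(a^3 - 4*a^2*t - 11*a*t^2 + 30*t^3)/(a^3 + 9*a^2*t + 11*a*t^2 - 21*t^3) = (-a^2 + 7*a*t - 10*t^2)/(-a^2 - 6*a*t + 7*t^2)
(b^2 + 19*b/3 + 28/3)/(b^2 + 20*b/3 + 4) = (3*b^2 + 19*b + 28)/(3*b^2 + 20*b + 12)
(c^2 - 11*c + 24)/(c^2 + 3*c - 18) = (c - 8)/(c + 6)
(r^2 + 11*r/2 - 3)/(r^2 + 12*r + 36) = (r - 1/2)/(r + 6)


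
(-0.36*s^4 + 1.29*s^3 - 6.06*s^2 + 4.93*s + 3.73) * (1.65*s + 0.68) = -0.594*s^5 + 1.8837*s^4 - 9.1218*s^3 + 4.0137*s^2 + 9.5069*s + 2.5364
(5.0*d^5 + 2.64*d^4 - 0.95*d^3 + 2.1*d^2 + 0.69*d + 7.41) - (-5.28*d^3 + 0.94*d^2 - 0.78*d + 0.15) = 5.0*d^5 + 2.64*d^4 + 4.33*d^3 + 1.16*d^2 + 1.47*d + 7.26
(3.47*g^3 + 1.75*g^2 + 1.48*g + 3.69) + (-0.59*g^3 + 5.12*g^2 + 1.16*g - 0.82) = 2.88*g^3 + 6.87*g^2 + 2.64*g + 2.87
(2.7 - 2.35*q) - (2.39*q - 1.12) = 3.82 - 4.74*q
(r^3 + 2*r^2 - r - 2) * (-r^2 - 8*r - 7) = -r^5 - 10*r^4 - 22*r^3 - 4*r^2 + 23*r + 14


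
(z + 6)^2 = z^2 + 12*z + 36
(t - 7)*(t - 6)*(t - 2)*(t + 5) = t^4 - 10*t^3 - 7*t^2 + 256*t - 420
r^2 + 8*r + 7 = (r + 1)*(r + 7)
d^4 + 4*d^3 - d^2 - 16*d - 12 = (d - 2)*(d + 1)*(d + 2)*(d + 3)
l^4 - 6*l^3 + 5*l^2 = l^2*(l - 5)*(l - 1)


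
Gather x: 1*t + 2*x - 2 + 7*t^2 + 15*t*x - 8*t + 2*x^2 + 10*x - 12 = 7*t^2 - 7*t + 2*x^2 + x*(15*t + 12) - 14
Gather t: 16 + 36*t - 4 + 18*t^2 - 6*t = 18*t^2 + 30*t + 12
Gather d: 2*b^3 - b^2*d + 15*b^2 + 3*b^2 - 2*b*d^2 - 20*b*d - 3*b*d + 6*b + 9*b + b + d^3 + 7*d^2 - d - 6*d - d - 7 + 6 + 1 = 2*b^3 + 18*b^2 + 16*b + d^3 + d^2*(7 - 2*b) + d*(-b^2 - 23*b - 8)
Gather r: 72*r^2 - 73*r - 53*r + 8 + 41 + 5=72*r^2 - 126*r + 54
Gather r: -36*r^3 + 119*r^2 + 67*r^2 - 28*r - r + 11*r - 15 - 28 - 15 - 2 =-36*r^3 + 186*r^2 - 18*r - 60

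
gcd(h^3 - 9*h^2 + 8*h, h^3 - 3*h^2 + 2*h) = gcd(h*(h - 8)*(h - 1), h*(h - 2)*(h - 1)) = h^2 - h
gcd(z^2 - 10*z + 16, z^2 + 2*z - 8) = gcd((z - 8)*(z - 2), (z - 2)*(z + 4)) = z - 2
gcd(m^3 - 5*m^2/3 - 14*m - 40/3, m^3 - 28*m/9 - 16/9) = m + 4/3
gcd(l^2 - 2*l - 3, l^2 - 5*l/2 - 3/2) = l - 3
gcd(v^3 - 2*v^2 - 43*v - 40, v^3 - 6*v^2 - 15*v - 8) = v^2 - 7*v - 8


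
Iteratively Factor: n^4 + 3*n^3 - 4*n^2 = (n)*(n^3 + 3*n^2 - 4*n) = n*(n + 4)*(n^2 - n) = n*(n - 1)*(n + 4)*(n)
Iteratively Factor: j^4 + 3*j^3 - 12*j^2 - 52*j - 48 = (j + 3)*(j^3 - 12*j - 16) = (j + 2)*(j + 3)*(j^2 - 2*j - 8) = (j + 2)^2*(j + 3)*(j - 4)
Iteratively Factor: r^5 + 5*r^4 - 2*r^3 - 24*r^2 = (r)*(r^4 + 5*r^3 - 2*r^2 - 24*r) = r^2*(r^3 + 5*r^2 - 2*r - 24) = r^2*(r + 4)*(r^2 + r - 6) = r^2*(r - 2)*(r + 4)*(r + 3)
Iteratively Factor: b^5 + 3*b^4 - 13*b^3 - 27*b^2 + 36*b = (b - 3)*(b^4 + 6*b^3 + 5*b^2 - 12*b) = (b - 3)*(b + 3)*(b^3 + 3*b^2 - 4*b) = b*(b - 3)*(b + 3)*(b^2 + 3*b - 4) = b*(b - 3)*(b + 3)*(b + 4)*(b - 1)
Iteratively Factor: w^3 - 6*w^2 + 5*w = (w)*(w^2 - 6*w + 5) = w*(w - 5)*(w - 1)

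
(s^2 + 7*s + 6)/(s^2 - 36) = (s + 1)/(s - 6)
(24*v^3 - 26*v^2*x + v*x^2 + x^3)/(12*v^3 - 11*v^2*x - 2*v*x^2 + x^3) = (6*v + x)/(3*v + x)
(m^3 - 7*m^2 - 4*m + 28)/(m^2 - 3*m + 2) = (m^2 - 5*m - 14)/(m - 1)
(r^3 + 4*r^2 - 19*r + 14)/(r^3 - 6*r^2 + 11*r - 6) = (r + 7)/(r - 3)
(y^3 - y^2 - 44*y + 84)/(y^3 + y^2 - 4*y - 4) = (y^2 + y - 42)/(y^2 + 3*y + 2)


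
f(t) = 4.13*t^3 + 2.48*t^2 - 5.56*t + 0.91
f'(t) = 12.39*t^2 + 4.96*t - 5.56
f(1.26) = 6.10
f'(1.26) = 20.36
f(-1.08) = 4.60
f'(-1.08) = 3.53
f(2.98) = 115.66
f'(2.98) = 119.25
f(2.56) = 72.22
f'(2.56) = 88.34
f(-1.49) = 1.04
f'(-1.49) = 14.56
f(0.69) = -0.39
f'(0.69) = 3.76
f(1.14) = 3.91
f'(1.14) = 16.20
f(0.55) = -0.71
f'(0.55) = 0.92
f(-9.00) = -2758.94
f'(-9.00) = 953.39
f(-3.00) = -71.60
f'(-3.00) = 91.07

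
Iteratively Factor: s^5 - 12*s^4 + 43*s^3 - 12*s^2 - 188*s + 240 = (s - 5)*(s^4 - 7*s^3 + 8*s^2 + 28*s - 48) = (s - 5)*(s - 4)*(s^3 - 3*s^2 - 4*s + 12) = (s - 5)*(s - 4)*(s + 2)*(s^2 - 5*s + 6) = (s - 5)*(s - 4)*(s - 2)*(s + 2)*(s - 3)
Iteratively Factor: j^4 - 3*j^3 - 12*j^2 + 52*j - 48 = (j - 3)*(j^3 - 12*j + 16) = (j - 3)*(j + 4)*(j^2 - 4*j + 4) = (j - 3)*(j - 2)*(j + 4)*(j - 2)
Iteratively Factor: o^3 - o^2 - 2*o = (o)*(o^2 - o - 2) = o*(o - 2)*(o + 1)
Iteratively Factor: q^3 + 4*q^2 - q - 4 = (q + 1)*(q^2 + 3*q - 4) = (q + 1)*(q + 4)*(q - 1)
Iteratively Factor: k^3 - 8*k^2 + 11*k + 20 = (k - 4)*(k^2 - 4*k - 5) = (k - 4)*(k + 1)*(k - 5)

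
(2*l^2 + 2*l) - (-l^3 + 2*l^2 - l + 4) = l^3 + 3*l - 4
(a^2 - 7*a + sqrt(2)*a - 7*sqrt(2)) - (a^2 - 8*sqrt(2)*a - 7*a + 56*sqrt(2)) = 9*sqrt(2)*a - 63*sqrt(2)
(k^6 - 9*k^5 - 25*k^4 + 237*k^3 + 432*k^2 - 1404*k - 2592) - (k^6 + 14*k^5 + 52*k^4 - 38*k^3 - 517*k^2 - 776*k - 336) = -23*k^5 - 77*k^4 + 275*k^3 + 949*k^2 - 628*k - 2256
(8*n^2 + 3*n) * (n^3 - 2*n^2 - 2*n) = 8*n^5 - 13*n^4 - 22*n^3 - 6*n^2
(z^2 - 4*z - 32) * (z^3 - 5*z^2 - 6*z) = z^5 - 9*z^4 - 18*z^3 + 184*z^2 + 192*z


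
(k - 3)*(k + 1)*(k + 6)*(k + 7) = k^4 + 11*k^3 + 13*k^2 - 123*k - 126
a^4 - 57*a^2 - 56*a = a*(a - 8)*(a + 1)*(a + 7)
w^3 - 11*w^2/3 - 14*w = w*(w - 6)*(w + 7/3)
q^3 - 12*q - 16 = (q - 4)*(q + 2)^2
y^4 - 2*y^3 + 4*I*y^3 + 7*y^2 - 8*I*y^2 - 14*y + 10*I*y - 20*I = (y - 2)*(y - 2*I)*(y + I)*(y + 5*I)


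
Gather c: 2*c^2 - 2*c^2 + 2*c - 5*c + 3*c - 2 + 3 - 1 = 0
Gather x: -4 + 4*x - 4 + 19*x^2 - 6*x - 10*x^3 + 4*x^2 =-10*x^3 + 23*x^2 - 2*x - 8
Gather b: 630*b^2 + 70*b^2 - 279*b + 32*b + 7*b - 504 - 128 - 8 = 700*b^2 - 240*b - 640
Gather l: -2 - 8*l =-8*l - 2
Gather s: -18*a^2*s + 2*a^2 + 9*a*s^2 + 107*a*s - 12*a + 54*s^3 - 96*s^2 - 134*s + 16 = 2*a^2 - 12*a + 54*s^3 + s^2*(9*a - 96) + s*(-18*a^2 + 107*a - 134) + 16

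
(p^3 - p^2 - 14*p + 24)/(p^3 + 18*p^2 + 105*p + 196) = (p^2 - 5*p + 6)/(p^2 + 14*p + 49)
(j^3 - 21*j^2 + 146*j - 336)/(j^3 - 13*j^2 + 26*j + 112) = (j - 6)/(j + 2)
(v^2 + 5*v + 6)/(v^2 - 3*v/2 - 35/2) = 2*(v^2 + 5*v + 6)/(2*v^2 - 3*v - 35)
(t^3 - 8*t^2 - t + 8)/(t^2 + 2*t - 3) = (t^2 - 7*t - 8)/(t + 3)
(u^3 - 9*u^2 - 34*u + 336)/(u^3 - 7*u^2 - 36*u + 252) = (u - 8)/(u - 6)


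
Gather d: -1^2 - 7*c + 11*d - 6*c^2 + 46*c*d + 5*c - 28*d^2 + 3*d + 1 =-6*c^2 - 2*c - 28*d^2 + d*(46*c + 14)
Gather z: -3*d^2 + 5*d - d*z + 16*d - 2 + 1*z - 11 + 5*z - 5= -3*d^2 + 21*d + z*(6 - d) - 18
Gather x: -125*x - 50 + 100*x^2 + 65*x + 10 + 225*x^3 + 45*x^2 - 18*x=225*x^3 + 145*x^2 - 78*x - 40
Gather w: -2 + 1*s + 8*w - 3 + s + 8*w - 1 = 2*s + 16*w - 6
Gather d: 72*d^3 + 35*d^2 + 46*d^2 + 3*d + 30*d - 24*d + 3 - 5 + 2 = 72*d^3 + 81*d^2 + 9*d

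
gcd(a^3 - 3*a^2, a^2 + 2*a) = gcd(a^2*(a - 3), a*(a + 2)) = a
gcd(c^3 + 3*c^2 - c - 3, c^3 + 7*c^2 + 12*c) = c + 3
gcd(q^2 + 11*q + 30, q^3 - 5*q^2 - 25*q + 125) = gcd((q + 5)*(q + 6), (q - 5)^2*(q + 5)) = q + 5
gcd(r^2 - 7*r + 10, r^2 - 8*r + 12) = r - 2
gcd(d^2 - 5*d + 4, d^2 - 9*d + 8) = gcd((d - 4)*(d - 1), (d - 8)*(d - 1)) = d - 1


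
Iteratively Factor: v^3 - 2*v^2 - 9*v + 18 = (v + 3)*(v^2 - 5*v + 6) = (v - 3)*(v + 3)*(v - 2)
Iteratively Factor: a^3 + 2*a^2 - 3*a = (a + 3)*(a^2 - a) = (a - 1)*(a + 3)*(a)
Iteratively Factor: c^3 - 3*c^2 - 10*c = (c - 5)*(c^2 + 2*c) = (c - 5)*(c + 2)*(c)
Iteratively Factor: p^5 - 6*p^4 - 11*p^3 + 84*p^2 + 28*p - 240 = (p + 3)*(p^4 - 9*p^3 + 16*p^2 + 36*p - 80) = (p - 5)*(p + 3)*(p^3 - 4*p^2 - 4*p + 16) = (p - 5)*(p + 2)*(p + 3)*(p^2 - 6*p + 8) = (p - 5)*(p - 4)*(p + 2)*(p + 3)*(p - 2)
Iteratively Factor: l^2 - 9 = (l + 3)*(l - 3)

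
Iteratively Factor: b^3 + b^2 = (b + 1)*(b^2) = b*(b + 1)*(b)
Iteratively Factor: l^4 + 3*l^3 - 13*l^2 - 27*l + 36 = (l - 1)*(l^3 + 4*l^2 - 9*l - 36) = (l - 1)*(l + 3)*(l^2 + l - 12) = (l - 3)*(l - 1)*(l + 3)*(l + 4)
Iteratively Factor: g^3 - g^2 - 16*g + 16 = (g - 4)*(g^2 + 3*g - 4) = (g - 4)*(g + 4)*(g - 1)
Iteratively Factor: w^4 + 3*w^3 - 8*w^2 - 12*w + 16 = (w + 4)*(w^3 - w^2 - 4*w + 4) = (w - 1)*(w + 4)*(w^2 - 4) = (w - 2)*(w - 1)*(w + 4)*(w + 2)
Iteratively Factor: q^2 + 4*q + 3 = (q + 1)*(q + 3)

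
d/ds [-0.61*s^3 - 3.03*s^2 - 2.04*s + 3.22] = -1.83*s^2 - 6.06*s - 2.04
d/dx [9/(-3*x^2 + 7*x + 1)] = 9*(6*x - 7)/(-3*x^2 + 7*x + 1)^2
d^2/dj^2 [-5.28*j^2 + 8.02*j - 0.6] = -10.5600000000000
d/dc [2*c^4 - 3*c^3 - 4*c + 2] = 8*c^3 - 9*c^2 - 4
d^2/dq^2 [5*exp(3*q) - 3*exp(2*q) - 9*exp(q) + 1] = (45*exp(2*q) - 12*exp(q) - 9)*exp(q)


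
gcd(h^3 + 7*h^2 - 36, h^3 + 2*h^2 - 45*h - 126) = h^2 + 9*h + 18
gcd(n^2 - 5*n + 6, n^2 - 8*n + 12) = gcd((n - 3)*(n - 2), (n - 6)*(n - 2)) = n - 2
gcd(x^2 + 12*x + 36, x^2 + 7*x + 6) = x + 6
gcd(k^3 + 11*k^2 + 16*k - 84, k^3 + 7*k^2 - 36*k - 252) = k^2 + 13*k + 42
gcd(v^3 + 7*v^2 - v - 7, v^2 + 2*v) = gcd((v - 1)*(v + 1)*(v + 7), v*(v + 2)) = 1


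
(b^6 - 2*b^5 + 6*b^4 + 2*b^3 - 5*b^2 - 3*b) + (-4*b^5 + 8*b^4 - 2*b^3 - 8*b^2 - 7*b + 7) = b^6 - 6*b^5 + 14*b^4 - 13*b^2 - 10*b + 7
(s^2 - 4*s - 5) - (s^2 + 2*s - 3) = -6*s - 2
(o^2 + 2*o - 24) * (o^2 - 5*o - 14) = o^4 - 3*o^3 - 48*o^2 + 92*o + 336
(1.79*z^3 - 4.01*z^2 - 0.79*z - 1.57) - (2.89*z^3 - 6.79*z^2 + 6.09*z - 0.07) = -1.1*z^3 + 2.78*z^2 - 6.88*z - 1.5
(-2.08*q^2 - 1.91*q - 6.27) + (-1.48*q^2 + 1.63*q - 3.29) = -3.56*q^2 - 0.28*q - 9.56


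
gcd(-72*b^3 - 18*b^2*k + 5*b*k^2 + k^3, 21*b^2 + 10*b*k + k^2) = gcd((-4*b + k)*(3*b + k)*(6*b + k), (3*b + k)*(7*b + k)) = 3*b + k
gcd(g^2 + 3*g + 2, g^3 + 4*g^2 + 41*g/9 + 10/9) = g + 2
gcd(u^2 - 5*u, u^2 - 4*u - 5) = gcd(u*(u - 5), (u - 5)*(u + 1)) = u - 5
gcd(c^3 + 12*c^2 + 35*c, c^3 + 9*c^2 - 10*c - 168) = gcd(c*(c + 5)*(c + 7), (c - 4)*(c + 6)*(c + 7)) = c + 7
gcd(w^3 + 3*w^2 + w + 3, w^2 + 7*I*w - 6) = w + I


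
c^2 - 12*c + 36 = (c - 6)^2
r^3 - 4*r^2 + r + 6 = (r - 3)*(r - 2)*(r + 1)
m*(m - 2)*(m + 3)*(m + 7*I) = m^4 + m^3 + 7*I*m^3 - 6*m^2 + 7*I*m^2 - 42*I*m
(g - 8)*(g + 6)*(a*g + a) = a*g^3 - a*g^2 - 50*a*g - 48*a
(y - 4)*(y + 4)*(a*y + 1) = a*y^3 - 16*a*y + y^2 - 16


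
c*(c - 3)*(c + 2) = c^3 - c^2 - 6*c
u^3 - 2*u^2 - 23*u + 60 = (u - 4)*(u - 3)*(u + 5)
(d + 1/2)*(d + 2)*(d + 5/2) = d^3 + 5*d^2 + 29*d/4 + 5/2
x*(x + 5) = x^2 + 5*x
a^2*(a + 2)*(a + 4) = a^4 + 6*a^3 + 8*a^2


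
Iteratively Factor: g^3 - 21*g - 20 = (g + 1)*(g^2 - g - 20) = (g - 5)*(g + 1)*(g + 4)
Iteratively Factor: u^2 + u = (u)*(u + 1)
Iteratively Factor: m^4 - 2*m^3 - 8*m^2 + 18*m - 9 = (m - 3)*(m^3 + m^2 - 5*m + 3) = (m - 3)*(m - 1)*(m^2 + 2*m - 3) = (m - 3)*(m - 1)^2*(m + 3)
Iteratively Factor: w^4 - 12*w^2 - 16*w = (w + 2)*(w^3 - 2*w^2 - 8*w) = (w - 4)*(w + 2)*(w^2 + 2*w) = (w - 4)*(w + 2)^2*(w)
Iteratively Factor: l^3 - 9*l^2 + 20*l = (l - 4)*(l^2 - 5*l) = (l - 5)*(l - 4)*(l)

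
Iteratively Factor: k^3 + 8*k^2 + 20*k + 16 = (k + 2)*(k^2 + 6*k + 8) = (k + 2)*(k + 4)*(k + 2)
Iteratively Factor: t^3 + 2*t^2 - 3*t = (t - 1)*(t^2 + 3*t) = t*(t - 1)*(t + 3)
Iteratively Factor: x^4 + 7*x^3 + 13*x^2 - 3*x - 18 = (x + 3)*(x^3 + 4*x^2 + x - 6) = (x + 2)*(x + 3)*(x^2 + 2*x - 3) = (x + 2)*(x + 3)^2*(x - 1)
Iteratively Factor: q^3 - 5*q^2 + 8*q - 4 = (q - 2)*(q^2 - 3*q + 2) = (q - 2)*(q - 1)*(q - 2)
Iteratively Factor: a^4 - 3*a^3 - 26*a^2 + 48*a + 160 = (a + 2)*(a^3 - 5*a^2 - 16*a + 80) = (a - 5)*(a + 2)*(a^2 - 16) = (a - 5)*(a + 2)*(a + 4)*(a - 4)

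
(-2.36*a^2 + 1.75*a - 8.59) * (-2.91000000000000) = 6.8676*a^2 - 5.0925*a + 24.9969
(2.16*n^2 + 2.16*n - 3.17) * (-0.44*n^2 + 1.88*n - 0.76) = -0.9504*n^4 + 3.1104*n^3 + 3.814*n^2 - 7.6012*n + 2.4092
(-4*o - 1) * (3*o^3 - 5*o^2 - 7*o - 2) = -12*o^4 + 17*o^3 + 33*o^2 + 15*o + 2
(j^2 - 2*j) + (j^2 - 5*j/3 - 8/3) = 2*j^2 - 11*j/3 - 8/3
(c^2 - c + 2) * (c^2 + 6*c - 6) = c^4 + 5*c^3 - 10*c^2 + 18*c - 12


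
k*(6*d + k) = 6*d*k + k^2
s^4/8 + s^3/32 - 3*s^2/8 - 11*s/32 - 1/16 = (s/4 + 1/4)*(s/2 + 1/2)*(s - 2)*(s + 1/4)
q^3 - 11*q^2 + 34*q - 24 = (q - 6)*(q - 4)*(q - 1)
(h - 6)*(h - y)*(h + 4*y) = h^3 + 3*h^2*y - 6*h^2 - 4*h*y^2 - 18*h*y + 24*y^2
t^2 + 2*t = t*(t + 2)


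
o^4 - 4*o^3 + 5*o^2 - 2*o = o*(o - 2)*(o - 1)^2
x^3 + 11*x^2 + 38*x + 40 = (x + 2)*(x + 4)*(x + 5)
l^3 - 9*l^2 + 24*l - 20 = (l - 5)*(l - 2)^2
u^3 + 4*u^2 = u^2*(u + 4)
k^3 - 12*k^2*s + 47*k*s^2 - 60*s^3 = (k - 5*s)*(k - 4*s)*(k - 3*s)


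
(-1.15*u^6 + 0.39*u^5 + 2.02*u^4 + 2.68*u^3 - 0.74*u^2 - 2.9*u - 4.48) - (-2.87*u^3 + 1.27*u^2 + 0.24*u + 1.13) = -1.15*u^6 + 0.39*u^5 + 2.02*u^4 + 5.55*u^3 - 2.01*u^2 - 3.14*u - 5.61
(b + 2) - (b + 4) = -2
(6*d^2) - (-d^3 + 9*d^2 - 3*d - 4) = d^3 - 3*d^2 + 3*d + 4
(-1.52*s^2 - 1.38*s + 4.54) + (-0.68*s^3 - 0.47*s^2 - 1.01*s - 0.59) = -0.68*s^3 - 1.99*s^2 - 2.39*s + 3.95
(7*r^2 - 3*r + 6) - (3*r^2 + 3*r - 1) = 4*r^2 - 6*r + 7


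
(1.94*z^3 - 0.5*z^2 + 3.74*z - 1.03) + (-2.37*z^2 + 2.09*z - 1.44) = 1.94*z^3 - 2.87*z^2 + 5.83*z - 2.47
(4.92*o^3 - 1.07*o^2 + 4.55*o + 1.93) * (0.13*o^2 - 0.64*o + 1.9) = 0.6396*o^5 - 3.2879*o^4 + 10.6243*o^3 - 4.6941*o^2 + 7.4098*o + 3.667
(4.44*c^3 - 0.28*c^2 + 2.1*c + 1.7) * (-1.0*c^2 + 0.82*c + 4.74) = -4.44*c^5 + 3.9208*c^4 + 18.716*c^3 - 1.3052*c^2 + 11.348*c + 8.058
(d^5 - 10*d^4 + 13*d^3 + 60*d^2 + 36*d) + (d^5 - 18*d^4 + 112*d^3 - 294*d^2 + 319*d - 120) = 2*d^5 - 28*d^4 + 125*d^3 - 234*d^2 + 355*d - 120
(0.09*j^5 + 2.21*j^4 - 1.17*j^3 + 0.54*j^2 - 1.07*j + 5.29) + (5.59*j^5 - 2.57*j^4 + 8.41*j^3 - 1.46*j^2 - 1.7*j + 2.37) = 5.68*j^5 - 0.36*j^4 + 7.24*j^3 - 0.92*j^2 - 2.77*j + 7.66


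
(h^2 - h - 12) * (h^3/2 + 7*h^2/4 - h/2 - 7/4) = h^5/2 + 5*h^4/4 - 33*h^3/4 - 89*h^2/4 + 31*h/4 + 21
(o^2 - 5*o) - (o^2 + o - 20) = 20 - 6*o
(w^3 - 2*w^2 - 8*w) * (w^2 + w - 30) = w^5 - w^4 - 40*w^3 + 52*w^2 + 240*w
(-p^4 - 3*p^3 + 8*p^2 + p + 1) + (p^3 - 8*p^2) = -p^4 - 2*p^3 + p + 1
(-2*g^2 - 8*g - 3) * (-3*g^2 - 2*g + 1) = 6*g^4 + 28*g^3 + 23*g^2 - 2*g - 3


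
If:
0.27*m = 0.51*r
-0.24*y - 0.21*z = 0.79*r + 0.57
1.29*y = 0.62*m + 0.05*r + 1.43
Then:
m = -0.389965705576019*z - 1.55252127524451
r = -0.206452432363775*z - 0.821923028070621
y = 0.330496634065794 - 0.195427410135908*z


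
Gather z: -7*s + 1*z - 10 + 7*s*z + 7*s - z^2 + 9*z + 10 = -z^2 + z*(7*s + 10)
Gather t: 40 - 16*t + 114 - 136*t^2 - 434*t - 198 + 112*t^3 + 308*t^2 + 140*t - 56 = 112*t^3 + 172*t^2 - 310*t - 100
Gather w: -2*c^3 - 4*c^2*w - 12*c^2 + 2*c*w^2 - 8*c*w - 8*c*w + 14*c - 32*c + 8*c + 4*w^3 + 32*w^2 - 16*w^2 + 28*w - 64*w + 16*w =-2*c^3 - 12*c^2 - 10*c + 4*w^3 + w^2*(2*c + 16) + w*(-4*c^2 - 16*c - 20)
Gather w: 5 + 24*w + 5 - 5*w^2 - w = -5*w^2 + 23*w + 10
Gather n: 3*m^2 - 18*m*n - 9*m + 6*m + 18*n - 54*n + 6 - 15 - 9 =3*m^2 - 3*m + n*(-18*m - 36) - 18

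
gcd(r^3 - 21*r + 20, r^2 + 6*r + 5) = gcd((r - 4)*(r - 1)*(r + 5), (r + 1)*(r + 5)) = r + 5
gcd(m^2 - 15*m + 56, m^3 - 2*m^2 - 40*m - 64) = m - 8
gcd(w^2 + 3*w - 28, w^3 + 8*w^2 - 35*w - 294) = w + 7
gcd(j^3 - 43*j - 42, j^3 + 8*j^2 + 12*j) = j + 6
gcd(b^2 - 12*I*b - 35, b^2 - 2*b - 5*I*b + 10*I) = b - 5*I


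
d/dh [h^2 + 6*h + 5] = 2*h + 6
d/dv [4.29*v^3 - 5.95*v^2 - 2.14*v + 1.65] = 12.87*v^2 - 11.9*v - 2.14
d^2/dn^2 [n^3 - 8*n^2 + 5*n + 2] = 6*n - 16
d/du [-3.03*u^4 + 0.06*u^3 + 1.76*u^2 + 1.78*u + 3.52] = -12.12*u^3 + 0.18*u^2 + 3.52*u + 1.78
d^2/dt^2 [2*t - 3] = 0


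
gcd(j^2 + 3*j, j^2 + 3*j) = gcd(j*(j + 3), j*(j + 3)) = j^2 + 3*j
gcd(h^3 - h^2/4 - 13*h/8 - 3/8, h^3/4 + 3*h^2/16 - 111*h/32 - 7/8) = h + 1/4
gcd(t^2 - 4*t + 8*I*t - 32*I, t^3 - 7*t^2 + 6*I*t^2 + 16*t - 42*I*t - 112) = t + 8*I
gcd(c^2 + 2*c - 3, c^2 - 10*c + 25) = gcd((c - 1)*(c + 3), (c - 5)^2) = 1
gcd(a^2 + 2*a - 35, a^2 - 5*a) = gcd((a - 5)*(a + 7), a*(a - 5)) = a - 5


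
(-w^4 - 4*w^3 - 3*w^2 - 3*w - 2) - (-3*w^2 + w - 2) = -w^4 - 4*w^3 - 4*w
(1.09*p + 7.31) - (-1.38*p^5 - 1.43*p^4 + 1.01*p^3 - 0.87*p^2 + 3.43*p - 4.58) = 1.38*p^5 + 1.43*p^4 - 1.01*p^3 + 0.87*p^2 - 2.34*p + 11.89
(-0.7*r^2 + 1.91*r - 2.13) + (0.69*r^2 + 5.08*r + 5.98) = -0.01*r^2 + 6.99*r + 3.85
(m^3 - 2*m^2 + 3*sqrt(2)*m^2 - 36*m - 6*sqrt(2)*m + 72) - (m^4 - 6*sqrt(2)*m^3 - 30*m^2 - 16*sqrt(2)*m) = -m^4 + m^3 + 6*sqrt(2)*m^3 + 3*sqrt(2)*m^2 + 28*m^2 - 36*m + 10*sqrt(2)*m + 72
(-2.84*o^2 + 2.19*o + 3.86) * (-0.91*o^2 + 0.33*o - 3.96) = 2.5844*o^4 - 2.9301*o^3 + 8.4565*o^2 - 7.3986*o - 15.2856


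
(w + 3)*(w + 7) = w^2 + 10*w + 21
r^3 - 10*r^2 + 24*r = r*(r - 6)*(r - 4)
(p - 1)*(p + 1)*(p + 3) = p^3 + 3*p^2 - p - 3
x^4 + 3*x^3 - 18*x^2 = x^2*(x - 3)*(x + 6)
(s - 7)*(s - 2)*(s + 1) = s^3 - 8*s^2 + 5*s + 14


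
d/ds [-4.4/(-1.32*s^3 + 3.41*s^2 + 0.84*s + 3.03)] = (-17.424*s^2 + 30.008*s + 3.696)/(-1.32*s^3 + 3.41*s^2 + 0.84*s + 3.03)^2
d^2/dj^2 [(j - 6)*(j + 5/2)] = 2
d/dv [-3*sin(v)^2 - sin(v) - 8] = -(6*sin(v) + 1)*cos(v)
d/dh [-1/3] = 0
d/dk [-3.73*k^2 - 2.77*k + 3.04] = -7.46*k - 2.77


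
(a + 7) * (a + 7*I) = a^2 + 7*a + 7*I*a + 49*I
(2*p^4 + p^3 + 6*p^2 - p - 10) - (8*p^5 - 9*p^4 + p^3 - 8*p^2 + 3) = -8*p^5 + 11*p^4 + 14*p^2 - p - 13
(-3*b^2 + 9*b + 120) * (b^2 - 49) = -3*b^4 + 9*b^3 + 267*b^2 - 441*b - 5880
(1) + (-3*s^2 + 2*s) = -3*s^2 + 2*s + 1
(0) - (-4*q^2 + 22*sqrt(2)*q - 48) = 4*q^2 - 22*sqrt(2)*q + 48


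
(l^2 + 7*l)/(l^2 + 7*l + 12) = l*(l + 7)/(l^2 + 7*l + 12)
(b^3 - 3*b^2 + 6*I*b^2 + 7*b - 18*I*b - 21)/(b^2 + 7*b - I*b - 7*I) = (b^2 + b*(-3 + 7*I) - 21*I)/(b + 7)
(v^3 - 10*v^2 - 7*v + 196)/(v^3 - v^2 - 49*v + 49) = (v^2 - 3*v - 28)/(v^2 + 6*v - 7)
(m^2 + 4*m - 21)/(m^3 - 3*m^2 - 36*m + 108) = (m + 7)/(m^2 - 36)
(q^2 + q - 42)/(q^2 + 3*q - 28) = (q - 6)/(q - 4)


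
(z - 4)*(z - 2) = z^2 - 6*z + 8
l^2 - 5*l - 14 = (l - 7)*(l + 2)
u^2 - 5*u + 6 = (u - 3)*(u - 2)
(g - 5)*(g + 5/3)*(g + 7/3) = g^3 - g^2 - 145*g/9 - 175/9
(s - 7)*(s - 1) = s^2 - 8*s + 7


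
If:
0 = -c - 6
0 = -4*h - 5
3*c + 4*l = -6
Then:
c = -6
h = -5/4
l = 3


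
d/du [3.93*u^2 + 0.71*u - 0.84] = 7.86*u + 0.71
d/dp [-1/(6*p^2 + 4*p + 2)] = (3*p + 1)/(3*p^2 + 2*p + 1)^2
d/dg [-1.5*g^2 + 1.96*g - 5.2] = 1.96 - 3.0*g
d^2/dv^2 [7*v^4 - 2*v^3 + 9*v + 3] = 12*v*(7*v - 1)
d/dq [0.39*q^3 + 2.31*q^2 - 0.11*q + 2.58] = 1.17*q^2 + 4.62*q - 0.11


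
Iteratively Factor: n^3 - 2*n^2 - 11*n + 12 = (n - 4)*(n^2 + 2*n - 3) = (n - 4)*(n - 1)*(n + 3)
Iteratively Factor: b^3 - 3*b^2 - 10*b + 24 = (b - 2)*(b^2 - b - 12) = (b - 4)*(b - 2)*(b + 3)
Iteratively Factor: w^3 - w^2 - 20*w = (w + 4)*(w^2 - 5*w) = (w - 5)*(w + 4)*(w)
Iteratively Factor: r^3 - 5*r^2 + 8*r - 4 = (r - 2)*(r^2 - 3*r + 2) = (r - 2)*(r - 1)*(r - 2)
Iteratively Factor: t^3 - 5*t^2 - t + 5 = (t - 1)*(t^2 - 4*t - 5) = (t - 1)*(t + 1)*(t - 5)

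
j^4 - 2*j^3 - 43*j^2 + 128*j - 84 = (j - 6)*(j - 2)*(j - 1)*(j + 7)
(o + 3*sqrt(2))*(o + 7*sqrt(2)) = o^2 + 10*sqrt(2)*o + 42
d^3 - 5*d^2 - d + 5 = (d - 5)*(d - 1)*(d + 1)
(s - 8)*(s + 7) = s^2 - s - 56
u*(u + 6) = u^2 + 6*u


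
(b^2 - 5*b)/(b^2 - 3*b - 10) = b/(b + 2)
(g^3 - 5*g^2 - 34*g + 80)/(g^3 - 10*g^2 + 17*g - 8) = (g^2 + 3*g - 10)/(g^2 - 2*g + 1)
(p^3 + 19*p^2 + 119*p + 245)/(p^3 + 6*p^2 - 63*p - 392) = (p + 5)/(p - 8)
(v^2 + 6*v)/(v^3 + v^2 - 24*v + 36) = v/(v^2 - 5*v + 6)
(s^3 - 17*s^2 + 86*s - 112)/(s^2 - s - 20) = (-s^3 + 17*s^2 - 86*s + 112)/(-s^2 + s + 20)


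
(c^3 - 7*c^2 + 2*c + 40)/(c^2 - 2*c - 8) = c - 5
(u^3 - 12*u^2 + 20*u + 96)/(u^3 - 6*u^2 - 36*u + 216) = (u^2 - 6*u - 16)/(u^2 - 36)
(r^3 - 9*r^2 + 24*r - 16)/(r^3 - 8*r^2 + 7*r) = (r^2 - 8*r + 16)/(r*(r - 7))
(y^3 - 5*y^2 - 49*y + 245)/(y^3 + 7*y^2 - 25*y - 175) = (y - 7)/(y + 5)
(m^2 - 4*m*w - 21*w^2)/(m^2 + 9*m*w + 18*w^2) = (m - 7*w)/(m + 6*w)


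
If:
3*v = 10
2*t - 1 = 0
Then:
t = 1/2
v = 10/3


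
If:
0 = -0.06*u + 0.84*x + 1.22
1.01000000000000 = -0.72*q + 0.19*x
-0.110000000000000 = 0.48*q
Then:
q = -0.23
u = 82.60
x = 4.45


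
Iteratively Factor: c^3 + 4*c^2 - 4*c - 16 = (c + 2)*(c^2 + 2*c - 8) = (c + 2)*(c + 4)*(c - 2)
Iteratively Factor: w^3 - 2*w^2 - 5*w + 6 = (w + 2)*(w^2 - 4*w + 3) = (w - 1)*(w + 2)*(w - 3)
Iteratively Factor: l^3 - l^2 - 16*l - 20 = (l + 2)*(l^2 - 3*l - 10) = (l + 2)^2*(l - 5)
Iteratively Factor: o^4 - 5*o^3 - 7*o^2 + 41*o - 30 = (o - 2)*(o^3 - 3*o^2 - 13*o + 15) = (o - 2)*(o + 3)*(o^2 - 6*o + 5) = (o - 5)*(o - 2)*(o + 3)*(o - 1)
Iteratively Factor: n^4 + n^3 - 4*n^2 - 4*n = (n)*(n^3 + n^2 - 4*n - 4) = n*(n + 1)*(n^2 - 4) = n*(n - 2)*(n + 1)*(n + 2)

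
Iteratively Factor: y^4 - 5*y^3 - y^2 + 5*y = (y - 5)*(y^3 - y) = (y - 5)*(y - 1)*(y^2 + y) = (y - 5)*(y - 1)*(y + 1)*(y)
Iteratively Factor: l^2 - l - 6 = (l + 2)*(l - 3)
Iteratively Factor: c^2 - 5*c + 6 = (c - 2)*(c - 3)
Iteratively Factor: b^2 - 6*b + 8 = (b - 4)*(b - 2)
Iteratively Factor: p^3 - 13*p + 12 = (p - 1)*(p^2 + p - 12) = (p - 1)*(p + 4)*(p - 3)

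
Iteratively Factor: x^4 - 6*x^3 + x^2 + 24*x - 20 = (x - 2)*(x^3 - 4*x^2 - 7*x + 10) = (x - 2)*(x - 1)*(x^2 - 3*x - 10) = (x - 5)*(x - 2)*(x - 1)*(x + 2)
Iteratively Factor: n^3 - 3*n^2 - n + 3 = (n - 1)*(n^2 - 2*n - 3) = (n - 1)*(n + 1)*(n - 3)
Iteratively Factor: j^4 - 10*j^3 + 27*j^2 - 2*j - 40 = (j - 2)*(j^3 - 8*j^2 + 11*j + 20) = (j - 2)*(j + 1)*(j^2 - 9*j + 20) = (j - 5)*(j - 2)*(j + 1)*(j - 4)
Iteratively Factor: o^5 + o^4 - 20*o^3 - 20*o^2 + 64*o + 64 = (o - 2)*(o^4 + 3*o^3 - 14*o^2 - 48*o - 32) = (o - 4)*(o - 2)*(o^3 + 7*o^2 + 14*o + 8) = (o - 4)*(o - 2)*(o + 2)*(o^2 + 5*o + 4) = (o - 4)*(o - 2)*(o + 2)*(o + 4)*(o + 1)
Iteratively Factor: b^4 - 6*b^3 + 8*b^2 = (b - 2)*(b^3 - 4*b^2) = b*(b - 2)*(b^2 - 4*b) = b*(b - 4)*(b - 2)*(b)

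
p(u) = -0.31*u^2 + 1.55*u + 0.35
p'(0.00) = 1.55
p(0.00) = 0.35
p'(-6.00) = 5.27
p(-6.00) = -20.11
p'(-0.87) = 2.09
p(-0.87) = -1.23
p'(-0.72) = 2.00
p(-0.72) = -0.93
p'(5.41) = -1.80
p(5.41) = -0.34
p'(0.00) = 1.55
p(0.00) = 0.35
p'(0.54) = 1.22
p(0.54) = 1.10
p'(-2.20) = 2.91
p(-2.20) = -4.56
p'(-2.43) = 3.06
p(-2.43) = -5.25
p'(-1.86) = 2.70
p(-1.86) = -3.61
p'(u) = 1.55 - 0.62*u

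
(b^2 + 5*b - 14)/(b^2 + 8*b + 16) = (b^2 + 5*b - 14)/(b^2 + 8*b + 16)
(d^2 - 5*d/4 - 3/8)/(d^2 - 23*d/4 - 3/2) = (d - 3/2)/(d - 6)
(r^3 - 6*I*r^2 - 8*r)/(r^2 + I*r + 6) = r*(r - 4*I)/(r + 3*I)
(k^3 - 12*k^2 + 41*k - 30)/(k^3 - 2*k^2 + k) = (k^2 - 11*k + 30)/(k*(k - 1))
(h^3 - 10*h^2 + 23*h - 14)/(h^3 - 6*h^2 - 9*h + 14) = (h - 2)/(h + 2)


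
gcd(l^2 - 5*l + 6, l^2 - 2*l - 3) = l - 3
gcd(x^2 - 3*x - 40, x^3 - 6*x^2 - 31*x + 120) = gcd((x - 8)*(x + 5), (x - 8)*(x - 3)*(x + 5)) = x^2 - 3*x - 40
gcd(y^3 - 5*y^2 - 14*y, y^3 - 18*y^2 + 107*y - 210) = y - 7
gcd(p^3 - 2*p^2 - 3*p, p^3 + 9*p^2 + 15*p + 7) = p + 1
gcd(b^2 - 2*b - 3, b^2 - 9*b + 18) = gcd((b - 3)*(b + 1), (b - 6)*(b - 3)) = b - 3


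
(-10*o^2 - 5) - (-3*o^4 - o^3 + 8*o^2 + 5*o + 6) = 3*o^4 + o^3 - 18*o^2 - 5*o - 11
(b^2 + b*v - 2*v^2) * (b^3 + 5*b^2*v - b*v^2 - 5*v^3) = b^5 + 6*b^4*v + 2*b^3*v^2 - 16*b^2*v^3 - 3*b*v^4 + 10*v^5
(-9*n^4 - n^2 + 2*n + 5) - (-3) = -9*n^4 - n^2 + 2*n + 8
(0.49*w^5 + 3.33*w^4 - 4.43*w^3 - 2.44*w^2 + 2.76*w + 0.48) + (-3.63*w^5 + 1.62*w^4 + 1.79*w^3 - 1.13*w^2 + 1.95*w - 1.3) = -3.14*w^5 + 4.95*w^4 - 2.64*w^3 - 3.57*w^2 + 4.71*w - 0.82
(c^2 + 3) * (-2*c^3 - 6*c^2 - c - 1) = -2*c^5 - 6*c^4 - 7*c^3 - 19*c^2 - 3*c - 3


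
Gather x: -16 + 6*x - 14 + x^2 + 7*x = x^2 + 13*x - 30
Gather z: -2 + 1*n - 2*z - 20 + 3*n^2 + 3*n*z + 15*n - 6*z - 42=3*n^2 + 16*n + z*(3*n - 8) - 64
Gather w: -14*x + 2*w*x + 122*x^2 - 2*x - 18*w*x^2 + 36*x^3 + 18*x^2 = w*(-18*x^2 + 2*x) + 36*x^3 + 140*x^2 - 16*x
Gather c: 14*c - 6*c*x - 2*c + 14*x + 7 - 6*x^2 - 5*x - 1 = c*(12 - 6*x) - 6*x^2 + 9*x + 6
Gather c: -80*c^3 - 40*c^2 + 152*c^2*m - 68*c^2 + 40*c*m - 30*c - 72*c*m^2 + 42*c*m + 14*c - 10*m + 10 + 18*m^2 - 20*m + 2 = -80*c^3 + c^2*(152*m - 108) + c*(-72*m^2 + 82*m - 16) + 18*m^2 - 30*m + 12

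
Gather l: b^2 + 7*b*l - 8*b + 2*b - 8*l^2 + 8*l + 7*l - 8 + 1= b^2 - 6*b - 8*l^2 + l*(7*b + 15) - 7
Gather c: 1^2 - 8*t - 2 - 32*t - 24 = -40*t - 25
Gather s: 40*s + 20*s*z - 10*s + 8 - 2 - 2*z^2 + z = s*(20*z + 30) - 2*z^2 + z + 6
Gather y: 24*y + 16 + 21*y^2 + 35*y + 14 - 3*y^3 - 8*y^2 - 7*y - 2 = -3*y^3 + 13*y^2 + 52*y + 28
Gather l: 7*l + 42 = 7*l + 42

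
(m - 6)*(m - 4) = m^2 - 10*m + 24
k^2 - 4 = (k - 2)*(k + 2)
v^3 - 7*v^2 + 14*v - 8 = (v - 4)*(v - 2)*(v - 1)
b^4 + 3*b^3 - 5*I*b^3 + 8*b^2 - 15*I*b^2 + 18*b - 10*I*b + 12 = (b + 1)*(b + 2)*(b - 6*I)*(b + I)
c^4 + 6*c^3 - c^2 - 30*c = c*(c - 2)*(c + 3)*(c + 5)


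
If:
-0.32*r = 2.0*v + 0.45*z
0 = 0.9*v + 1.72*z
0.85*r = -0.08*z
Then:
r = 0.00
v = 0.00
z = 0.00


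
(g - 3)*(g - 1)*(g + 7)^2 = g^4 + 10*g^3 - 4*g^2 - 154*g + 147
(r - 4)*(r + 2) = r^2 - 2*r - 8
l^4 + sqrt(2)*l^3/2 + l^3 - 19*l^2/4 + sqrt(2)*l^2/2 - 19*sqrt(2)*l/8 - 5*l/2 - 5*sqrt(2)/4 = (l - 2)*(l + 1/2)*(l + 5/2)*(l + sqrt(2)/2)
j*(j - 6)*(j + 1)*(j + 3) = j^4 - 2*j^3 - 21*j^2 - 18*j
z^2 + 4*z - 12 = (z - 2)*(z + 6)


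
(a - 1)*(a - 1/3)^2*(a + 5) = a^4 + 10*a^3/3 - 68*a^2/9 + 34*a/9 - 5/9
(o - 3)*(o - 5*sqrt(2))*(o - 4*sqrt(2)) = o^3 - 9*sqrt(2)*o^2 - 3*o^2 + 27*sqrt(2)*o + 40*o - 120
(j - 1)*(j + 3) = j^2 + 2*j - 3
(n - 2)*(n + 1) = n^2 - n - 2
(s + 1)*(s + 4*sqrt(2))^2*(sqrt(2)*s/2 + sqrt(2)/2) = sqrt(2)*s^4/2 + sqrt(2)*s^3 + 8*s^3 + 16*s^2 + 33*sqrt(2)*s^2/2 + 8*s + 32*sqrt(2)*s + 16*sqrt(2)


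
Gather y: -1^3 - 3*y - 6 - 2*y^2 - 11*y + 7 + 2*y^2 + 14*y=0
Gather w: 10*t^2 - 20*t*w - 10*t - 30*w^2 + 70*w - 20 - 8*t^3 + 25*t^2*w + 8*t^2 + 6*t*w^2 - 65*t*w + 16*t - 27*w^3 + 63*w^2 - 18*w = -8*t^3 + 18*t^2 + 6*t - 27*w^3 + w^2*(6*t + 33) + w*(25*t^2 - 85*t + 52) - 20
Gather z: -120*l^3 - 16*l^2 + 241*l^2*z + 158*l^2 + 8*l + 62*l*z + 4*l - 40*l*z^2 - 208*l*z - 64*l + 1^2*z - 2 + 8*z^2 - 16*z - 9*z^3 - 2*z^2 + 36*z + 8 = -120*l^3 + 142*l^2 - 52*l - 9*z^3 + z^2*(6 - 40*l) + z*(241*l^2 - 146*l + 21) + 6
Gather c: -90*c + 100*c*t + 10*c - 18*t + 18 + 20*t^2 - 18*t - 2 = c*(100*t - 80) + 20*t^2 - 36*t + 16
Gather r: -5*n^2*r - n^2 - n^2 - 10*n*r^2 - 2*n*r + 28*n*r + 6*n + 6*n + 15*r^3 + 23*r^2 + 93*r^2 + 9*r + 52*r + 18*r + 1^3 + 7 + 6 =-2*n^2 + 12*n + 15*r^3 + r^2*(116 - 10*n) + r*(-5*n^2 + 26*n + 79) + 14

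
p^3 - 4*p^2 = p^2*(p - 4)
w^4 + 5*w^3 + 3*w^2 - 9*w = w*(w - 1)*(w + 3)^2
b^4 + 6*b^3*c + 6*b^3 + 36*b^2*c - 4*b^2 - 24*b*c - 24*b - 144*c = (b - 2)*(b + 2)*(b + 6)*(b + 6*c)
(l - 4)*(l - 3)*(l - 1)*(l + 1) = l^4 - 7*l^3 + 11*l^2 + 7*l - 12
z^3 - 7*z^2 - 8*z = z*(z - 8)*(z + 1)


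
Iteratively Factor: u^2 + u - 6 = (u - 2)*(u + 3)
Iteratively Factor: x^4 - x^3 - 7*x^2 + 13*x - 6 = (x + 3)*(x^3 - 4*x^2 + 5*x - 2) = (x - 1)*(x + 3)*(x^2 - 3*x + 2) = (x - 1)^2*(x + 3)*(x - 2)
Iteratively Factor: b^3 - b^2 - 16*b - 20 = (b - 5)*(b^2 + 4*b + 4) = (b - 5)*(b + 2)*(b + 2)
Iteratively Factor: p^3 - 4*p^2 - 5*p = (p + 1)*(p^2 - 5*p) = (p - 5)*(p + 1)*(p)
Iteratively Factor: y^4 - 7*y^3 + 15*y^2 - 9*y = (y - 3)*(y^3 - 4*y^2 + 3*y) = (y - 3)^2*(y^2 - y) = y*(y - 3)^2*(y - 1)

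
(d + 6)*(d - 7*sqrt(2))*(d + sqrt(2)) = d^3 - 6*sqrt(2)*d^2 + 6*d^2 - 36*sqrt(2)*d - 14*d - 84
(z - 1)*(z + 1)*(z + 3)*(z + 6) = z^4 + 9*z^3 + 17*z^2 - 9*z - 18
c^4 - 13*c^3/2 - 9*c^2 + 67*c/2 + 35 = (c - 7)*(c - 5/2)*(c + 1)*(c + 2)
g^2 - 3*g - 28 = (g - 7)*(g + 4)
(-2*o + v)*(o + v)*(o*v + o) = -2*o^3*v - 2*o^3 - o^2*v^2 - o^2*v + o*v^3 + o*v^2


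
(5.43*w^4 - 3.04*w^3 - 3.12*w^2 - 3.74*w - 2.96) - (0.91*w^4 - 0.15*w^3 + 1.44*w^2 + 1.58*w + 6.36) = 4.52*w^4 - 2.89*w^3 - 4.56*w^2 - 5.32*w - 9.32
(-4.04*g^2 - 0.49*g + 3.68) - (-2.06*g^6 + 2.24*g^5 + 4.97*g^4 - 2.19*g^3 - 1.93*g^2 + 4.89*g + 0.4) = 2.06*g^6 - 2.24*g^5 - 4.97*g^4 + 2.19*g^3 - 2.11*g^2 - 5.38*g + 3.28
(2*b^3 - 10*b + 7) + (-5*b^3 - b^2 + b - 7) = -3*b^3 - b^2 - 9*b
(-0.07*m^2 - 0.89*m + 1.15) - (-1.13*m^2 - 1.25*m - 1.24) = 1.06*m^2 + 0.36*m + 2.39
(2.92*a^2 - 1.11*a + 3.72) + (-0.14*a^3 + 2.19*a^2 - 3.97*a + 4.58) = -0.14*a^3 + 5.11*a^2 - 5.08*a + 8.3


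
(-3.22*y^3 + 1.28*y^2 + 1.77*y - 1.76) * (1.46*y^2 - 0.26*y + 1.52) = -4.7012*y^5 + 2.706*y^4 - 2.643*y^3 - 1.0842*y^2 + 3.148*y - 2.6752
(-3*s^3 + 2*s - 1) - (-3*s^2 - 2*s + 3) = -3*s^3 + 3*s^2 + 4*s - 4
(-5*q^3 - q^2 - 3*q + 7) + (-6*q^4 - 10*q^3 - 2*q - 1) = -6*q^4 - 15*q^3 - q^2 - 5*q + 6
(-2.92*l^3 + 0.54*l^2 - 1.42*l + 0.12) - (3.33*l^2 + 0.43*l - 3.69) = -2.92*l^3 - 2.79*l^2 - 1.85*l + 3.81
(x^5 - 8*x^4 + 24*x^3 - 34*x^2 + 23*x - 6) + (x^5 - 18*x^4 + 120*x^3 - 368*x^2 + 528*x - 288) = 2*x^5 - 26*x^4 + 144*x^3 - 402*x^2 + 551*x - 294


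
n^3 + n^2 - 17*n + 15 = (n - 3)*(n - 1)*(n + 5)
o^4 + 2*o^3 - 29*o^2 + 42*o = o*(o - 3)*(o - 2)*(o + 7)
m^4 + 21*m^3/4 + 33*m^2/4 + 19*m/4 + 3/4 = (m + 1/4)*(m + 1)^2*(m + 3)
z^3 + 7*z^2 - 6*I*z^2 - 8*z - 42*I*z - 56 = (z + 7)*(z - 4*I)*(z - 2*I)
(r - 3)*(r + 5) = r^2 + 2*r - 15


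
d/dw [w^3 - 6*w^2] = 3*w*(w - 4)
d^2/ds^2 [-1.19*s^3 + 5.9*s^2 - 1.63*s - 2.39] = 11.8 - 7.14*s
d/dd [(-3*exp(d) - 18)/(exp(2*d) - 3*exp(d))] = 3*(exp(2*d) + 12*exp(d) - 18)*exp(-d)/(exp(2*d) - 6*exp(d) + 9)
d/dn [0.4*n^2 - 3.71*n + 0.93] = 0.8*n - 3.71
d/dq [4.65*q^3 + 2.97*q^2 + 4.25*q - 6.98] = 13.95*q^2 + 5.94*q + 4.25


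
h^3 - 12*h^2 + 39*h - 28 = (h - 7)*(h - 4)*(h - 1)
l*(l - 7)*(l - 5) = l^3 - 12*l^2 + 35*l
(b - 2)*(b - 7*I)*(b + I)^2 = b^4 - 2*b^3 - 5*I*b^3 + 13*b^2 + 10*I*b^2 - 26*b + 7*I*b - 14*I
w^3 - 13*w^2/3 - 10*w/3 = w*(w - 5)*(w + 2/3)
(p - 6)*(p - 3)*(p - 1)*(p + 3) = p^4 - 7*p^3 - 3*p^2 + 63*p - 54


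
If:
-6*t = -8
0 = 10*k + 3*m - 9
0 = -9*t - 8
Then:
No Solution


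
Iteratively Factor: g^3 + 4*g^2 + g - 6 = (g + 2)*(g^2 + 2*g - 3) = (g - 1)*(g + 2)*(g + 3)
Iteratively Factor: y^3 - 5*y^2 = (y - 5)*(y^2) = y*(y - 5)*(y)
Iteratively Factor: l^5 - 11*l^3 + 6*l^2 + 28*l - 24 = (l - 1)*(l^4 + l^3 - 10*l^2 - 4*l + 24) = (l - 1)*(l + 2)*(l^3 - l^2 - 8*l + 12) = (l - 1)*(l + 2)*(l + 3)*(l^2 - 4*l + 4) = (l - 2)*(l - 1)*(l + 2)*(l + 3)*(l - 2)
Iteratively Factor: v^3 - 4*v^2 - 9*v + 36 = (v - 3)*(v^2 - v - 12) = (v - 3)*(v + 3)*(v - 4)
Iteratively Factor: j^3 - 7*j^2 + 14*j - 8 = (j - 4)*(j^2 - 3*j + 2) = (j - 4)*(j - 1)*(j - 2)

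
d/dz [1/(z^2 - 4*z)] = 2*(2 - z)/(z^2*(z - 4)^2)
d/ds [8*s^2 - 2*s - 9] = 16*s - 2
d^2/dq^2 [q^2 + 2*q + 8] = 2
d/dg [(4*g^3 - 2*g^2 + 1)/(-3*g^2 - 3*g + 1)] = (-12*g^4 - 24*g^3 + 18*g^2 + 2*g + 3)/(9*g^4 + 18*g^3 + 3*g^2 - 6*g + 1)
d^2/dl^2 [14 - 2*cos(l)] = 2*cos(l)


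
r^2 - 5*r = r*(r - 5)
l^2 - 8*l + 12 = (l - 6)*(l - 2)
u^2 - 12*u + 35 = (u - 7)*(u - 5)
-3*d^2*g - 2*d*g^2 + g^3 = g*(-3*d + g)*(d + g)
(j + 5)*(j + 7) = j^2 + 12*j + 35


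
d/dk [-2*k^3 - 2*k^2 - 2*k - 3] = -6*k^2 - 4*k - 2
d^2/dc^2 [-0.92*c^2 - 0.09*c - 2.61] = -1.84000000000000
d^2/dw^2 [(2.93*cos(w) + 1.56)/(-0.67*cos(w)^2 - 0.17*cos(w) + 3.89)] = (0.0739049503256551*(1 - cos(w)^2)^2 + 0.0393957715763688*cos(w)^5 + 1.30955871411487*cos(w)^3 + 0.568471156147884*cos(w)^2 - 0.0454132192392511*cos(w) - 0.436241023549576)/(0.208074534161491*cos(w)^2 + 0.0527950310559006*cos(w) - 1.20807453416149)^3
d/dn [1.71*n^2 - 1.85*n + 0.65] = 3.42*n - 1.85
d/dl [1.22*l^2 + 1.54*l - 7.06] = 2.44*l + 1.54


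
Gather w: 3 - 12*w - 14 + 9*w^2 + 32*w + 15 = 9*w^2 + 20*w + 4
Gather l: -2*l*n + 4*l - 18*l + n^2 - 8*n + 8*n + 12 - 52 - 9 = l*(-2*n - 14) + n^2 - 49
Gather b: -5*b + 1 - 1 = -5*b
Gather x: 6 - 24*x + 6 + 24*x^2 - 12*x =24*x^2 - 36*x + 12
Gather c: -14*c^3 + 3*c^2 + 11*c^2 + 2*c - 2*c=-14*c^3 + 14*c^2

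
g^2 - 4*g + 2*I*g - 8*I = (g - 4)*(g + 2*I)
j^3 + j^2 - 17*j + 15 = (j - 3)*(j - 1)*(j + 5)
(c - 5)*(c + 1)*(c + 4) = c^3 - 21*c - 20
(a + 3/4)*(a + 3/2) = a^2 + 9*a/4 + 9/8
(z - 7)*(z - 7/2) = z^2 - 21*z/2 + 49/2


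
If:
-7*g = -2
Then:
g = 2/7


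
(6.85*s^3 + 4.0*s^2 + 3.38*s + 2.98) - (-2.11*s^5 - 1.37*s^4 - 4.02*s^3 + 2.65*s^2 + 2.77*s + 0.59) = 2.11*s^5 + 1.37*s^4 + 10.87*s^3 + 1.35*s^2 + 0.61*s + 2.39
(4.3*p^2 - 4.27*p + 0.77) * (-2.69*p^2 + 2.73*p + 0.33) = -11.567*p^4 + 23.2253*p^3 - 12.3094*p^2 + 0.693*p + 0.2541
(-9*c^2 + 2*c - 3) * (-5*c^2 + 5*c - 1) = 45*c^4 - 55*c^3 + 34*c^2 - 17*c + 3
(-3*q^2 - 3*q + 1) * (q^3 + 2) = -3*q^5 - 3*q^4 + q^3 - 6*q^2 - 6*q + 2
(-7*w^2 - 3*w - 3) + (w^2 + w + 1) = -6*w^2 - 2*w - 2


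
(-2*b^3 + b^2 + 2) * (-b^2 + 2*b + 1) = 2*b^5 - 5*b^4 - b^2 + 4*b + 2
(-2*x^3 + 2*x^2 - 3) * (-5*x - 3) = 10*x^4 - 4*x^3 - 6*x^2 + 15*x + 9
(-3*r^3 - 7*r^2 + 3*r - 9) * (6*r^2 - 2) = -18*r^5 - 42*r^4 + 24*r^3 - 40*r^2 - 6*r + 18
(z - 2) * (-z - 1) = -z^2 + z + 2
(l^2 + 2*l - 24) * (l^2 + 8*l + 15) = l^4 + 10*l^3 + 7*l^2 - 162*l - 360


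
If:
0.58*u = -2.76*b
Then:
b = -0.210144927536232*u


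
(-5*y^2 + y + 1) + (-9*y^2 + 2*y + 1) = -14*y^2 + 3*y + 2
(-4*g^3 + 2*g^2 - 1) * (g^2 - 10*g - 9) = -4*g^5 + 42*g^4 + 16*g^3 - 19*g^2 + 10*g + 9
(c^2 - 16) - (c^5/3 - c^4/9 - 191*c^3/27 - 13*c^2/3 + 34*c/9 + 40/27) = -c^5/3 + c^4/9 + 191*c^3/27 + 16*c^2/3 - 34*c/9 - 472/27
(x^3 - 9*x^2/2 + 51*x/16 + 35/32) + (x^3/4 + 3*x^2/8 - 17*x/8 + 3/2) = 5*x^3/4 - 33*x^2/8 + 17*x/16 + 83/32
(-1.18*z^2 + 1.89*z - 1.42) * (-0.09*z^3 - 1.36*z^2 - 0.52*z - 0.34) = 0.1062*z^5 + 1.4347*z^4 - 1.829*z^3 + 1.3496*z^2 + 0.0957999999999999*z + 0.4828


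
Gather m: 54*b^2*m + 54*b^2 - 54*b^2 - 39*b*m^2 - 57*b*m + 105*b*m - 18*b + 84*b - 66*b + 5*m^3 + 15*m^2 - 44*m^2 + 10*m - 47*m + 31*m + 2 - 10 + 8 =5*m^3 + m^2*(-39*b - 29) + m*(54*b^2 + 48*b - 6)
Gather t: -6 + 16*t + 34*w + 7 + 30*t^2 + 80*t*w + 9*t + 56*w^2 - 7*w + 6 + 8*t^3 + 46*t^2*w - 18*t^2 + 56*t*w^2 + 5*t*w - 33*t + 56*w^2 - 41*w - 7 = 8*t^3 + t^2*(46*w + 12) + t*(56*w^2 + 85*w - 8) + 112*w^2 - 14*w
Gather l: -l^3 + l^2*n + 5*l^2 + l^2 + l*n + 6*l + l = -l^3 + l^2*(n + 6) + l*(n + 7)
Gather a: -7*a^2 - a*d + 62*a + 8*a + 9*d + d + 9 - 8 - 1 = -7*a^2 + a*(70 - d) + 10*d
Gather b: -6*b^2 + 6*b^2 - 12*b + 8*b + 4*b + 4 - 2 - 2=0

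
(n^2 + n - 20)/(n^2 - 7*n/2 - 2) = 2*(n + 5)/(2*n + 1)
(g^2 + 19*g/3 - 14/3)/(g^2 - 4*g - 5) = (-3*g^2 - 19*g + 14)/(3*(-g^2 + 4*g + 5))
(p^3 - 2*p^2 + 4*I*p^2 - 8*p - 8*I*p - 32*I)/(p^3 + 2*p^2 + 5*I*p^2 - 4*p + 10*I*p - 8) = (p - 4)/(p + I)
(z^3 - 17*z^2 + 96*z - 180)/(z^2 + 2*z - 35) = (z^2 - 12*z + 36)/(z + 7)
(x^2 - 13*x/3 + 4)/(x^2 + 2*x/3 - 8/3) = (x - 3)/(x + 2)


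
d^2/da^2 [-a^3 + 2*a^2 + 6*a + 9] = 4 - 6*a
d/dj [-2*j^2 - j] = -4*j - 1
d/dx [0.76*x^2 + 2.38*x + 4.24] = 1.52*x + 2.38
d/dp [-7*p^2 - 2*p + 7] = -14*p - 2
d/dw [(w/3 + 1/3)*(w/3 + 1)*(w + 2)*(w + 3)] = 4*w^3/9 + 3*w^2 + 58*w/9 + 13/3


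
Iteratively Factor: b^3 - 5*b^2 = (b)*(b^2 - 5*b) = b*(b - 5)*(b)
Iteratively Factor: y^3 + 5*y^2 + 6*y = (y + 2)*(y^2 + 3*y) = y*(y + 2)*(y + 3)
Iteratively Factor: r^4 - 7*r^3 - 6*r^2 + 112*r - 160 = (r + 4)*(r^3 - 11*r^2 + 38*r - 40) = (r - 4)*(r + 4)*(r^2 - 7*r + 10) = (r - 5)*(r - 4)*(r + 4)*(r - 2)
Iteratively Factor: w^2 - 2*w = (w)*(w - 2)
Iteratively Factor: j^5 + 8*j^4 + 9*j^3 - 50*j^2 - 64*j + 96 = (j - 2)*(j^4 + 10*j^3 + 29*j^2 + 8*j - 48) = (j - 2)*(j + 4)*(j^3 + 6*j^2 + 5*j - 12) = (j - 2)*(j + 4)^2*(j^2 + 2*j - 3) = (j - 2)*(j - 1)*(j + 4)^2*(j + 3)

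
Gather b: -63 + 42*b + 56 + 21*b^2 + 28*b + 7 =21*b^2 + 70*b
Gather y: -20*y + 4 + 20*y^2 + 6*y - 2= 20*y^2 - 14*y + 2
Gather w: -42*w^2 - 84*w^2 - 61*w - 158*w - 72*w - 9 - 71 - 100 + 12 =-126*w^2 - 291*w - 168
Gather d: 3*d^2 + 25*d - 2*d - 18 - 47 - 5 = 3*d^2 + 23*d - 70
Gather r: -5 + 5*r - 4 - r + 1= 4*r - 8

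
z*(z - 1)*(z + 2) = z^3 + z^2 - 2*z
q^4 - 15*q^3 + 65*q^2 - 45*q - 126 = (q - 7)*(q - 6)*(q - 3)*(q + 1)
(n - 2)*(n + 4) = n^2 + 2*n - 8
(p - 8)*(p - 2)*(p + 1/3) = p^3 - 29*p^2/3 + 38*p/3 + 16/3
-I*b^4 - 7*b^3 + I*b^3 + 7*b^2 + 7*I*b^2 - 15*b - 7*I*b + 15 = (b - 1)*(b - 5*I)*(b - 3*I)*(-I*b + 1)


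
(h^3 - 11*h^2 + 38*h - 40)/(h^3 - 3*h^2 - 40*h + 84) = (h^2 - 9*h + 20)/(h^2 - h - 42)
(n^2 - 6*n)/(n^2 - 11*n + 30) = n/(n - 5)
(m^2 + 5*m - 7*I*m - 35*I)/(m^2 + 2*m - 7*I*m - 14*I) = (m + 5)/(m + 2)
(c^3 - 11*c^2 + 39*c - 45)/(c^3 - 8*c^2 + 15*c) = (c - 3)/c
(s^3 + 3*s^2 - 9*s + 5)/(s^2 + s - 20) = (s^2 - 2*s + 1)/(s - 4)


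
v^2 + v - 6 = (v - 2)*(v + 3)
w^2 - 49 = (w - 7)*(w + 7)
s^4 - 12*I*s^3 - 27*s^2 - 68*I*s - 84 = (s - 7*I)*(s - 6*I)*(s - I)*(s + 2*I)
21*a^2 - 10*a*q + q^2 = (-7*a + q)*(-3*a + q)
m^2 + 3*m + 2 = (m + 1)*(m + 2)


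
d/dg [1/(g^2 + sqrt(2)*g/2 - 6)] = 2*(-4*g - sqrt(2))/(2*g^2 + sqrt(2)*g - 12)^2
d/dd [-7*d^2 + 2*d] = 2 - 14*d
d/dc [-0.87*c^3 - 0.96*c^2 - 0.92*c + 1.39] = -2.61*c^2 - 1.92*c - 0.92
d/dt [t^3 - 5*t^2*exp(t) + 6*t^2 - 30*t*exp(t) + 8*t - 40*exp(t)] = -5*t^2*exp(t) + 3*t^2 - 40*t*exp(t) + 12*t - 70*exp(t) + 8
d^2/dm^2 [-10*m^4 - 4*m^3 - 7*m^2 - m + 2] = -120*m^2 - 24*m - 14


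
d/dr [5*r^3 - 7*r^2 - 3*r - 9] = 15*r^2 - 14*r - 3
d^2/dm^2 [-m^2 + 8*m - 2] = -2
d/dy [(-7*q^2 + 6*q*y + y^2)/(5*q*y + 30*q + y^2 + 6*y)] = (2*(3*q + y)*(5*q*y + 30*q + y^2 + 6*y) - (5*q + 2*y + 6)*(-7*q^2 + 6*q*y + y^2))/(5*q*y + 30*q + y^2 + 6*y)^2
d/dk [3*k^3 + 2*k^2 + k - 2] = 9*k^2 + 4*k + 1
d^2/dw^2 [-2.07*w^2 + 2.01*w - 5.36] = -4.14000000000000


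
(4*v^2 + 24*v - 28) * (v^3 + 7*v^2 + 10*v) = 4*v^5 + 52*v^4 + 180*v^3 + 44*v^2 - 280*v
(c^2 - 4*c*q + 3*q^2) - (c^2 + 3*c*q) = -7*c*q + 3*q^2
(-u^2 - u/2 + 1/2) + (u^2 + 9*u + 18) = 17*u/2 + 37/2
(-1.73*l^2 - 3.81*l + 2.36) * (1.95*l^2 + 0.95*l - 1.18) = -3.3735*l^4 - 9.073*l^3 + 3.0239*l^2 + 6.7378*l - 2.7848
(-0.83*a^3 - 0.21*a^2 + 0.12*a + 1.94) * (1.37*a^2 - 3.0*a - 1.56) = -1.1371*a^5 + 2.2023*a^4 + 2.0892*a^3 + 2.6254*a^2 - 6.0072*a - 3.0264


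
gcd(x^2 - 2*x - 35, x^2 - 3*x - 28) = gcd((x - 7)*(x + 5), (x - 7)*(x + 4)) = x - 7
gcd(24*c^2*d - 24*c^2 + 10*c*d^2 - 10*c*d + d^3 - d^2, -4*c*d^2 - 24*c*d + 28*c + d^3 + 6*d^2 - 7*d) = d - 1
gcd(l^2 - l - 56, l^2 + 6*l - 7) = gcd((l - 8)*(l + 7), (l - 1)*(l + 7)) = l + 7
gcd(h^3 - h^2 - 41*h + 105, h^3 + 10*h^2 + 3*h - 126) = h^2 + 4*h - 21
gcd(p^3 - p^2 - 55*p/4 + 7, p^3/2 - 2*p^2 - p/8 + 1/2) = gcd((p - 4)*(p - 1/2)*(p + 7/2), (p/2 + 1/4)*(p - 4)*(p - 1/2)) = p^2 - 9*p/2 + 2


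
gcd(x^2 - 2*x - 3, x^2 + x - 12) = x - 3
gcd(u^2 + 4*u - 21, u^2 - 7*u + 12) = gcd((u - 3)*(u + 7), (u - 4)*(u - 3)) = u - 3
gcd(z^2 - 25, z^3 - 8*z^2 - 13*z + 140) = z - 5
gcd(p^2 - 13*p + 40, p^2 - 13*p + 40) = p^2 - 13*p + 40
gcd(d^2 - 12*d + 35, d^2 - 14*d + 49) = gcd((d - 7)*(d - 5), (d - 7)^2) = d - 7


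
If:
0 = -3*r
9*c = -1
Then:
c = -1/9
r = 0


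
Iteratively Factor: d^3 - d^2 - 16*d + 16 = (d - 1)*(d^2 - 16) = (d - 4)*(d - 1)*(d + 4)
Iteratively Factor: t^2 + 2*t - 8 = (t + 4)*(t - 2)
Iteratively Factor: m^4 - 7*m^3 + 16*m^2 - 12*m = (m - 2)*(m^3 - 5*m^2 + 6*m) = (m - 2)^2*(m^2 - 3*m) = m*(m - 2)^2*(m - 3)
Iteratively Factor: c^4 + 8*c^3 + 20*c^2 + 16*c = (c + 2)*(c^3 + 6*c^2 + 8*c) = (c + 2)^2*(c^2 + 4*c) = (c + 2)^2*(c + 4)*(c)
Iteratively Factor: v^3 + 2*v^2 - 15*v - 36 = (v - 4)*(v^2 + 6*v + 9) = (v - 4)*(v + 3)*(v + 3)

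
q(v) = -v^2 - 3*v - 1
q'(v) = -2*v - 3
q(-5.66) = -16.06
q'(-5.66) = 8.32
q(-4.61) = -8.42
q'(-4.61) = 6.22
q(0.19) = -1.61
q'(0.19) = -3.38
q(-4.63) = -8.55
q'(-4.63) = 6.26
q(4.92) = -39.97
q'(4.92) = -12.84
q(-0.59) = 0.42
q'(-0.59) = -1.82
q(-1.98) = 1.02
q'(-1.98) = 0.96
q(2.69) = -16.31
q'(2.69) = -8.38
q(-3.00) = -1.00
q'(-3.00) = 3.00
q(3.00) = -19.00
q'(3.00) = -9.00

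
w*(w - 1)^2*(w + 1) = w^4 - w^3 - w^2 + w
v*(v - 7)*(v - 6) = v^3 - 13*v^2 + 42*v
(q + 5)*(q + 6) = q^2 + 11*q + 30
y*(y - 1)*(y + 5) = y^3 + 4*y^2 - 5*y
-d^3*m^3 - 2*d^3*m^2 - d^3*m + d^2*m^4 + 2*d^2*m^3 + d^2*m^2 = m*(-d + m)*(d*m + d)^2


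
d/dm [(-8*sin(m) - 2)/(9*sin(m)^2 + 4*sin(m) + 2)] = 4*(18*sin(m)^2 + 9*sin(m) - 2)*cos(m)/(9*sin(m)^2 + 4*sin(m) + 2)^2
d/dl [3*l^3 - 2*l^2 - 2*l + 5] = 9*l^2 - 4*l - 2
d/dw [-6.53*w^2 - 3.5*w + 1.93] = -13.06*w - 3.5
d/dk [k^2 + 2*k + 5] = 2*k + 2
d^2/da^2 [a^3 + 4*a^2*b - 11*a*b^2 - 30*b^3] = 6*a + 8*b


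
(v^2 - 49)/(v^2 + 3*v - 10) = (v^2 - 49)/(v^2 + 3*v - 10)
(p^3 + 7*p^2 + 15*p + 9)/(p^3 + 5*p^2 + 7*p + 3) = (p + 3)/(p + 1)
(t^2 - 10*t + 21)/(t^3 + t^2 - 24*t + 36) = (t - 7)/(t^2 + 4*t - 12)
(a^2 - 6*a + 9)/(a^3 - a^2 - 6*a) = (a - 3)/(a*(a + 2))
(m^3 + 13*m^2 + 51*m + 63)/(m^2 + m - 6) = (m^2 + 10*m + 21)/(m - 2)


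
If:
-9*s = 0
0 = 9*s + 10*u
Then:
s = 0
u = 0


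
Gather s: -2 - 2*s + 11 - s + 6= 15 - 3*s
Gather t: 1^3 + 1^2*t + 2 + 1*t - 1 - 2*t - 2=0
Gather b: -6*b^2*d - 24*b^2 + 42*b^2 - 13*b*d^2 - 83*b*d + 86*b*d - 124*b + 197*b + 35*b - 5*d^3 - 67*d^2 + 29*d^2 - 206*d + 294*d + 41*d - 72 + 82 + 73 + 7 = b^2*(18 - 6*d) + b*(-13*d^2 + 3*d + 108) - 5*d^3 - 38*d^2 + 129*d + 90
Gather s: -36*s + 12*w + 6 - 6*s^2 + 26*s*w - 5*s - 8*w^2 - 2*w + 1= -6*s^2 + s*(26*w - 41) - 8*w^2 + 10*w + 7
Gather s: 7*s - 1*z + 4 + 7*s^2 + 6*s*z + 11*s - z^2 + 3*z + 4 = 7*s^2 + s*(6*z + 18) - z^2 + 2*z + 8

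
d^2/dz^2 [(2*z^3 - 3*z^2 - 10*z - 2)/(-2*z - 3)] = 2*(-8*z^3 - 36*z^2 - 54*z - 25)/(8*z^3 + 36*z^2 + 54*z + 27)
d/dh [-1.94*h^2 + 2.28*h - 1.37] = 2.28 - 3.88*h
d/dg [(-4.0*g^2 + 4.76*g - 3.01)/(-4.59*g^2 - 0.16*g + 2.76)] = (22.4884*g^2 - 49.7118*g + 12.656)/(21.0681*g^4 + 1.4688*g^3 - 25.3112*g^2 - 0.8832*g + 7.6176)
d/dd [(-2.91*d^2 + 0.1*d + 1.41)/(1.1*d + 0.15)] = (-3.201*d^2 - 0.873*d - 1.536)/(1.21*d^2 + 0.33*d + 0.0225)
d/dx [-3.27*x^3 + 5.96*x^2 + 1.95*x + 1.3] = -9.81*x^2 + 11.92*x + 1.95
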